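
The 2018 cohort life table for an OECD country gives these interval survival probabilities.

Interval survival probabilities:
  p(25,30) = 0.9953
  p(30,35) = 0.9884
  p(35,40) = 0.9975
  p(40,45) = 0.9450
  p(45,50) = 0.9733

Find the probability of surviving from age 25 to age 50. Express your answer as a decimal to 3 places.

0.903

Survival from 25 to 50 is the product of surviving each interval: 0.9953 × 0.9884 × 0.9975 × 0.9450 × 0.9733.
= 0.902564.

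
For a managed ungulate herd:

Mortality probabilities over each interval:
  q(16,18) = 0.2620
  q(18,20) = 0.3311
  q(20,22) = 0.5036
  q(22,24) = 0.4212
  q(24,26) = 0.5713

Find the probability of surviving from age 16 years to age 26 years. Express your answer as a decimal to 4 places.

Chaining the interval survival probabilities: (1 − 0.2620) × (1 − 0.3311) × (1 − 0.5036) × (1 − 0.4212) × (1 − 0.5713).
= 0.7380 × 0.6689 × 0.4964 × 0.5788 × 0.4287 = 0.060804.

0.0608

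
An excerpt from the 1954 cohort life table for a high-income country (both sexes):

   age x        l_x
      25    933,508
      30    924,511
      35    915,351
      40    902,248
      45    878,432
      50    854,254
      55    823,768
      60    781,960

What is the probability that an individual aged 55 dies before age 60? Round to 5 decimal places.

P(die before 60 | alive at 55) = 1 − l_60/l_55 = 1 − 781,960/823,768 = (41,808)/823,768 = 0.050752.

0.05075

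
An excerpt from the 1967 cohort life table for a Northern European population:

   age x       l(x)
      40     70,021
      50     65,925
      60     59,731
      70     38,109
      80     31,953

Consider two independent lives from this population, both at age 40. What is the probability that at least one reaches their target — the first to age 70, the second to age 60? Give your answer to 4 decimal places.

p₁ = l(70)/l(40) = 38,109/70,021 = 0.544251; p₂ = l(60)/l(40) = 59,731/70,021 = 0.853044.
P(at least one) = 1 − (1−p₁)(1−p₂) = 1 − 0.455749 × 0.146956 = 0.933025.

0.9330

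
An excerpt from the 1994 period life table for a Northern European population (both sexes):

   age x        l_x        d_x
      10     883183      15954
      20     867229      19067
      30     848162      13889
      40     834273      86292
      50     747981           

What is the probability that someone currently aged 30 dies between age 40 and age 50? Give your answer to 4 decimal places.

0.1017

We want 10|10q30 = (l_40 − l_50)/l_30.
This is the probability of reaching 40 but not 50, conditional on being alive at 30: (l_40 − l_50) / l_30.
= (834273 − 747981) / 848162 = 86292 / 848162 = 0.101740.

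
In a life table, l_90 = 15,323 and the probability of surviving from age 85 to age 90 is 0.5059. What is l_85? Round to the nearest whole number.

l_85 = l_90 / p = 15,323 / 0.5059 = 30289.

30289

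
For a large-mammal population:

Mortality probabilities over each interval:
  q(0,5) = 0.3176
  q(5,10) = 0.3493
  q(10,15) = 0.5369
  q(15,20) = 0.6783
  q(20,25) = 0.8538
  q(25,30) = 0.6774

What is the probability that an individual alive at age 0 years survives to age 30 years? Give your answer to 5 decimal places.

0.00312

Chaining the interval survival probabilities: (1 − 0.3176) × (1 − 0.3493) × (1 − 0.5369) × (1 − 0.6783) × (1 − 0.8538) × (1 − 0.6774).
= 0.6824 × 0.6507 × 0.4631 × 0.3217 × 0.1462 × 0.3226 = 0.003120.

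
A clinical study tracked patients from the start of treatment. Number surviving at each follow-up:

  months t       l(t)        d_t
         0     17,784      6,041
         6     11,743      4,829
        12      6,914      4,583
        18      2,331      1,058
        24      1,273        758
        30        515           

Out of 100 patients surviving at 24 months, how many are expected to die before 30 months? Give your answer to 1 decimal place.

59.5

The relevant probability is 1 − 515/1,273 = 0.595444.
Expected number = 100 × 0.595444 = 59.5.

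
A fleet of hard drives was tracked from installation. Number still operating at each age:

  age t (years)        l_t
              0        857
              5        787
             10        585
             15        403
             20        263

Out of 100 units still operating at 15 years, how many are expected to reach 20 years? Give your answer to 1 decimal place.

65.3

The relevant probability is 263/403 = 0.652605.
Expected number = 100 × 0.652605 = 65.3.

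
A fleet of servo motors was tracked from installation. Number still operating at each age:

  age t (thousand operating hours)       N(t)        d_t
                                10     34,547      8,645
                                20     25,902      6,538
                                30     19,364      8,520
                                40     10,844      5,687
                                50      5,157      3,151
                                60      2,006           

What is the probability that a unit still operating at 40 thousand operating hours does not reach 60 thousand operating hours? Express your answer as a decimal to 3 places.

P(fail before 60 | operational at 40) = 1 − N(60)/N(40) = 1 − 2,006/10,844 = (8,838)/10,844 = 0.815013.

0.815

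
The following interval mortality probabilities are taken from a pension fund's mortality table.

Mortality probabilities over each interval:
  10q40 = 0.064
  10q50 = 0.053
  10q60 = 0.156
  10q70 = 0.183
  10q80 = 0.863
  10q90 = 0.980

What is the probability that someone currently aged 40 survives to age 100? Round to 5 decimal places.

The overall survival probability is (1 − 0.064) × (1 − 0.053) × (1 − 0.156) × (1 − 0.183) × (1 − 0.863) × (1 − 0.980).
= 0.936 × 0.947 × 0.844 × 0.817 × 0.137 × 0.020 = 0.001675.

0.00167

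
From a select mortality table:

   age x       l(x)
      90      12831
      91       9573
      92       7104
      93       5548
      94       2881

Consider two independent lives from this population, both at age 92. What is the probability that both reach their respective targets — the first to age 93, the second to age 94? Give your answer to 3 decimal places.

p₁ = l(93)/l(92) = 5548/7104 = 0.780968; p₂ = l(94)/l(92) = 2881/7104 = 0.405546.
P(both) = p₁ × p₂ = 0.780968 × 0.405546 = 0.316718.

0.317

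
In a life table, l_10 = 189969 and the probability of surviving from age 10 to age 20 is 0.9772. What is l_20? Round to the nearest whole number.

l_20 = l_10 × p = 189969 × 0.9772 = 185638.

185638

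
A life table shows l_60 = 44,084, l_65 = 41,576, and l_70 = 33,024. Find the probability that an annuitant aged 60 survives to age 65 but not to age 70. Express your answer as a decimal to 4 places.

0.1940

This is the probability of reaching 65 but not 70, conditional on being alive at 60: (l_65 − l_70) / l_60.
= (41,576 − 33,024) / 44,084 = 8,552 / 44,084 = 0.193993.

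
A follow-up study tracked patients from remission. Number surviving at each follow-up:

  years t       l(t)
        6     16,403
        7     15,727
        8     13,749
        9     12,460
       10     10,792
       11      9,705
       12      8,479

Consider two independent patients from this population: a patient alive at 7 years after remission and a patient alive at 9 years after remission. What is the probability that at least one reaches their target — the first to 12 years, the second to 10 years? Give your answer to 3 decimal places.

p₁ = l(12)/l(7) = 8,479/15,727 = 0.539137; p₂ = l(10)/l(9) = 10,792/12,460 = 0.866132.
P(at least one) = 1 − (1−p₁)(1−p₂) = 1 − 0.460863 × 0.133868 = 0.938305.

0.938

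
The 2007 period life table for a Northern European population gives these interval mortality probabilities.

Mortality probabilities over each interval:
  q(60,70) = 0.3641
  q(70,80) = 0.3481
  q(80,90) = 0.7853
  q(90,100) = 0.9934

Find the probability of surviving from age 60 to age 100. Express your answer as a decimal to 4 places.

0.0006

Survival from 60 to 100 is the product of surviving each interval: (1 − 0.3641) × (1 − 0.3481) × (1 − 0.7853) × (1 − 0.9934).
= 0.6359 × 0.6519 × 0.2147 × 0.0066 = 0.000587.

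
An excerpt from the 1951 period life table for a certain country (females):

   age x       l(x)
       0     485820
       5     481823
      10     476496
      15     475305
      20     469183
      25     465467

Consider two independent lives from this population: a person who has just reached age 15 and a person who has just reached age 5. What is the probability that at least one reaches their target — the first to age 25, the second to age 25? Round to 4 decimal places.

0.9993

p₁ = l(25)/l(15) = 465467/475305 = 0.979302; p₂ = l(25)/l(5) = 465467/481823 = 0.966054.
P(at least one) = 1 − (1−p₁)(1−p₂) = 1 − 0.020698 × 0.033946 = 0.999297.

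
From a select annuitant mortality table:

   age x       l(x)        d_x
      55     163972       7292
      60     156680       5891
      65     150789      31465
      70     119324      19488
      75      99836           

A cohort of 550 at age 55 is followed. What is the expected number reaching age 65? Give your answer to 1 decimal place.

505.8

The relevant probability is 150789/163972 = 0.919602.
Expected number = 550 × 0.919602 = 505.8.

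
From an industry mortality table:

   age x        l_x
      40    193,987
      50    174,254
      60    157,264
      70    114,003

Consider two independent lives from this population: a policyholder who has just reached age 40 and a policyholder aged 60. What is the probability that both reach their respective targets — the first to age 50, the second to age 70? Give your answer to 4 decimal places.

0.6512

p₁ = l_50/l_40 = 174,254/193,987 = 0.898277; p₂ = l_70/l_60 = 114,003/157,264 = 0.724915.
P(both) = p₁ × p₂ = 0.898277 × 0.724915 = 0.651174.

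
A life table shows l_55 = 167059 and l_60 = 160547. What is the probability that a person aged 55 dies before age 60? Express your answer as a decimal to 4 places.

0.0390

P(die before 60 | alive at 55) = 1 − l_60/l_55 = 1 − 160547/167059 = (6512)/167059 = 0.038980.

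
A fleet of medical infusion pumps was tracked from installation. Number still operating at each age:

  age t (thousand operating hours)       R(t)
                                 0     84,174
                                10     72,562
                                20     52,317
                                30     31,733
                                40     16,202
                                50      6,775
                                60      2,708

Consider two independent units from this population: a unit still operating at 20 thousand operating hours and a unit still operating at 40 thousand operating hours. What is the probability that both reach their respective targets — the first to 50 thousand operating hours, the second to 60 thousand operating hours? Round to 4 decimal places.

p₁ = R(50)/R(20) = 6,775/52,317 = 0.129499; p₂ = R(60)/R(40) = 2,708/16,202 = 0.167140.
P(both) = p₁ × p₂ = 0.129499 × 0.167140 = 0.021644.

0.0216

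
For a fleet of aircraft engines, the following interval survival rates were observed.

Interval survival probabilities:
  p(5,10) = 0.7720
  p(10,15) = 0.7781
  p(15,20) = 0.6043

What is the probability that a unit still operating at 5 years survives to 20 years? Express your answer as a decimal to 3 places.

Chaining the interval survival probabilities: 0.7720 × 0.7781 × 0.6043.
= 0.362999.

0.363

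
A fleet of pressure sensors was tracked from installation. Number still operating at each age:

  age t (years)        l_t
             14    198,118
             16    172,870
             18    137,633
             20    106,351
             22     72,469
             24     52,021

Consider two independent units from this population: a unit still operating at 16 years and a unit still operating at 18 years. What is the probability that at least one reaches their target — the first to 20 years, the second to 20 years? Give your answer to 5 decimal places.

0.91254

p₁ = l_20/l_16 = 106,351/172,870 = 0.615208; p₂ = l_20/l_18 = 106,351/137,633 = 0.772714.
P(at least one) = 1 − (1−p₁)(1−p₂) = 1 − 0.384792 × 0.227286 = 0.912542.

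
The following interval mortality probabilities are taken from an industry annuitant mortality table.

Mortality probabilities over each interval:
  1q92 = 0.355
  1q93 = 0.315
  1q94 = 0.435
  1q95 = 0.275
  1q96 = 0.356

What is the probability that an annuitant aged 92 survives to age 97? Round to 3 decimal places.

0.117

The overall survival probability is (1 − 0.355) × (1 − 0.315) × (1 − 0.435) × (1 − 0.275) × (1 − 0.356).
= 0.645 × 0.685 × 0.565 × 0.725 × 0.644 = 0.116553.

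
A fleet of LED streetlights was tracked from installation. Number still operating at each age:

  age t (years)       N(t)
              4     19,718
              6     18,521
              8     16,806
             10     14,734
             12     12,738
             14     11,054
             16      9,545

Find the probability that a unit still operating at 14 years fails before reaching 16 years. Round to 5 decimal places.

P(fail before 16 | operational at 14) = 1 − N(16)/N(14) = 1 − 9,545/11,054 = (1,509)/11,054 = 0.136512.

0.13651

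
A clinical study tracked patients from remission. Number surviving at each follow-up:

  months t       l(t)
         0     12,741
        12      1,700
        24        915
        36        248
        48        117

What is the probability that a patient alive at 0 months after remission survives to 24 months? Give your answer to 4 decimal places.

The conditional survival probability is l(24)/l(0) = 915/12,741 = 0.071815.

0.0718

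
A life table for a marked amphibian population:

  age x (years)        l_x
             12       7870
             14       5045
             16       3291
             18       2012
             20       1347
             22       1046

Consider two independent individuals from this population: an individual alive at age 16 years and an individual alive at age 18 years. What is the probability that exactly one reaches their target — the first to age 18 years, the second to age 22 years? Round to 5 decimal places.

p₁ = l_18/l_16 = 2012/3291 = 0.611364; p₂ = l_22/l_18 = 1046/2012 = 0.519881.
P(exactly one) = p₁(1−p₂) + (1−p₁)p₂ = 0.293527 + 0.202044 = 0.495572.

0.49557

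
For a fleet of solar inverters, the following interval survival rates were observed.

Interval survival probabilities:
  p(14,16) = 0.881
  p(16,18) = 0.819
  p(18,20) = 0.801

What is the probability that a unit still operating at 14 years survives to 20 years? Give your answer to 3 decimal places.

The overall survival probability is 0.881 × 0.819 × 0.801.
= 0.577953.

0.578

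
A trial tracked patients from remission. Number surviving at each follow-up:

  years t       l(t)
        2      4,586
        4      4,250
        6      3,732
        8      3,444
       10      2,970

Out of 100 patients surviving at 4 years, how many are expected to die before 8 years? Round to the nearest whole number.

19

The relevant probability is 1 − 3,444/4,250 = 0.189647.
Expected number = 100 × 0.189647 = 19.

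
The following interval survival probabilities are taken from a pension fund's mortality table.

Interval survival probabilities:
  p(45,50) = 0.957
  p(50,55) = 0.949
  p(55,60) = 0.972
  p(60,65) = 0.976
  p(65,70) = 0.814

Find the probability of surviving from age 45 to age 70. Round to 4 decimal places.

P(survive 45→70) = 0.957 × 0.949 × 0.972 × 0.976 × 0.814.
= 0.701324.

0.7013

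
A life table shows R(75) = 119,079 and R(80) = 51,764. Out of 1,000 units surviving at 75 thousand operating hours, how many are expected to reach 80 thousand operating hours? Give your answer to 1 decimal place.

The relevant probability is 51,764/119,079 = 0.434703.
Expected number = 1,000 × 0.434703 = 434.7.

434.7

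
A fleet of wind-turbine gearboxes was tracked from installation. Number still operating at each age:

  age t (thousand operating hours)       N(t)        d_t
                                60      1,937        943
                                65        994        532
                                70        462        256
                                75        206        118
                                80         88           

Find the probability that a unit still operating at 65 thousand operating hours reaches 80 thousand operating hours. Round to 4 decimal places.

The conditional survival probability is N(80)/N(65) = 88/994 = 0.088531.

0.0885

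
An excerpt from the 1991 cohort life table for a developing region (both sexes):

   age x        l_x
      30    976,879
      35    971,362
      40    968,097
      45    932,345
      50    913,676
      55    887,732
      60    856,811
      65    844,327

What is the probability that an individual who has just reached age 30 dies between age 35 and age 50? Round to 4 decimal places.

0.0591

This is the probability of reaching 35 but not 50, conditional on being alive at 30: (l_35 − l_50) / l_30.
= (971,362 − 913,676) / 976,879 = 57,686 / 976,879 = 0.059051.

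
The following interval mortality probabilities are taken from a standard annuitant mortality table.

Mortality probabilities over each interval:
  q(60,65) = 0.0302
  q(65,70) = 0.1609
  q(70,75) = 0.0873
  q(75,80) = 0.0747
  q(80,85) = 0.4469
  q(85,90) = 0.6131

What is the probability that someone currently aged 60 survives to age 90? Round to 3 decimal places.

Chaining the interval survival probabilities: (1 − 0.0302) × (1 − 0.1609) × (1 − 0.0873) × (1 − 0.0747) × (1 − 0.4469) × (1 − 0.6131).
= 0.9698 × 0.8391 × 0.9127 × 0.9253 × 0.5531 × 0.3869 = 0.147065.

0.147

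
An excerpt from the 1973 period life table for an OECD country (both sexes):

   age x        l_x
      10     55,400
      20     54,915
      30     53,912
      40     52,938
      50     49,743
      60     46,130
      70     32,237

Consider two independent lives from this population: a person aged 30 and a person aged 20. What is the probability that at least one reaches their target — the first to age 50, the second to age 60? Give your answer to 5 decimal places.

0.98763

p₁ = l_50/l_30 = 49,743/53,912 = 0.922670; p₂ = l_60/l_20 = 46,130/54,915 = 0.840025.
P(at least one) = 1 − (1−p₁)(1−p₂) = 1 − 0.077330 × 0.159975 = 0.987629.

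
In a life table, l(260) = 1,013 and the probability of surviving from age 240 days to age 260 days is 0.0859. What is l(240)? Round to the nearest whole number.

l(240) = l(260) / p = 1,013 / 0.0859 = 11793.

11793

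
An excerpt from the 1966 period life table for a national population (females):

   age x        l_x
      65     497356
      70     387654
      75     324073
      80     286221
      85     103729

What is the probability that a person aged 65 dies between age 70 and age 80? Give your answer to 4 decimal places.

We want 5|10q65 = (l_70 − l_80)/l_65.
This is the probability of reaching 70 but not 80, conditional on being alive at 65: (l_70 − l_80) / l_65.
= (387654 − 286221) / 497356 = 101433 / 497356 = 0.203944.

0.2039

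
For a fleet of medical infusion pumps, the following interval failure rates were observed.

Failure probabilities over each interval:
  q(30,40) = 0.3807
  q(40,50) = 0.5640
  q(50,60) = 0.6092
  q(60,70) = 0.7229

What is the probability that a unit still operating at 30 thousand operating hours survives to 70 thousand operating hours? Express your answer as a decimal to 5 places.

Chaining the interval survival probabilities: (1 − 0.3807) × (1 − 0.5640) × (1 − 0.6092) × (1 − 0.7229).
= 0.6193 × 0.4360 × 0.3908 × 0.2771 = 0.029240.

0.02924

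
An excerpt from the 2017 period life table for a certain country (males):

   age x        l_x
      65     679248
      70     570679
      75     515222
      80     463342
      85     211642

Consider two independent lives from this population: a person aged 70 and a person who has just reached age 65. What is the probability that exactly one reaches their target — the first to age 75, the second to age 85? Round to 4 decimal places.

0.6518

p₁ = l_75/l_70 = 515222/570679 = 0.902823; p₂ = l_85/l_65 = 211642/679248 = 0.311583.
P(exactly one) = p₁(1−p₂) + (1−p₁)p₂ = 0.621519 + 0.030279 = 0.651797.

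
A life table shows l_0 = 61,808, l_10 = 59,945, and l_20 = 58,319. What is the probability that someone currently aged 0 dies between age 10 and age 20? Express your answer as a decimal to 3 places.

We want 10|10q0 = (l_10 − l_20)/l_0.
This is the probability of reaching 10 but not 20, conditional on being alive at 0: (l_10 − l_20) / l_0.
= (59,945 − 58,319) / 61,808 = 1,626 / 61,808 = 0.026307.

0.026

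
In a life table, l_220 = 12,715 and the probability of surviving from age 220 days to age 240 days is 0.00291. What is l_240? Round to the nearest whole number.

37

l_240 = l_220 × p = 12,715 × 0.00291 = 37.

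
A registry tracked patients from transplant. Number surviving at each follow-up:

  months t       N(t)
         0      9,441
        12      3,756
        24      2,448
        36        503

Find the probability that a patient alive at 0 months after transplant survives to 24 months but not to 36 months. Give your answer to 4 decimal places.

0.2060

This is the probability of reaching 24 but not 36, conditional on being alive at 0: (N(24) − N(36)) / N(0).
= (2,448 − 503) / 9,441 = 1,945 / 9,441 = 0.206016.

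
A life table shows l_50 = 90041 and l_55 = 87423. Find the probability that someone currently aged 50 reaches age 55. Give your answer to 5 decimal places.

The conditional survival probability is l_55/l_50 = 87423/90041 = 0.970924.

0.97092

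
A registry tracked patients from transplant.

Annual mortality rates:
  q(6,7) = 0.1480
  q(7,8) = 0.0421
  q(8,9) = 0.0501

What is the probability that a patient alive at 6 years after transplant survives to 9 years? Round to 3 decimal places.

0.775

P(survive 6→9) = (1 − 0.1480) × (1 − 0.0421) × (1 − 0.0501).
= 0.8520 × 0.9579 × 0.9499 = 0.775243.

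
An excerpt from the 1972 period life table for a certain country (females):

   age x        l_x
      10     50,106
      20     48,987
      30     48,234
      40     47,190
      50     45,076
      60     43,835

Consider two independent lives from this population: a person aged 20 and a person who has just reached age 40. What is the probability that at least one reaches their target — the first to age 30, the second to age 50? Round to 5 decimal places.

p₁ = l_30/l_20 = 48,234/48,987 = 0.984629; p₂ = l_50/l_40 = 45,076/47,190 = 0.955202.
P(at least one) = 1 − (1−p₁)(1−p₂) = 1 − 0.015371 × 0.044798 = 0.999311.

0.99931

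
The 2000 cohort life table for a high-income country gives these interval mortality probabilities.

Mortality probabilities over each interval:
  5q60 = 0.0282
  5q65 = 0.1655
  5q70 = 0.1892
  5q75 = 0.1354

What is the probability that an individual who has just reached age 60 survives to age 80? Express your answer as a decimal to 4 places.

0.5685

Chaining the interval survival probabilities: (1 − 0.0282) × (1 − 0.1655) × (1 − 0.1892) × (1 − 0.1354).
= 0.9718 × 0.8345 × 0.8108 × 0.8646 = 0.568502.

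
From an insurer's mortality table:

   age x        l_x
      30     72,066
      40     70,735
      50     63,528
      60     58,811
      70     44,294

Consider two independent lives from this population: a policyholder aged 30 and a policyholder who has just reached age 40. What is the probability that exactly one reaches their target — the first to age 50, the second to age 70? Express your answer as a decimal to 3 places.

p₁ = l_50/l_30 = 63,528/72,066 = 0.881525; p₂ = l_70/l_40 = 44,294/70,735 = 0.626196.
P(exactly one) = p₁(1−p₂) + (1−p₁)p₂ = 0.329518 + 0.074189 = 0.403706.

0.404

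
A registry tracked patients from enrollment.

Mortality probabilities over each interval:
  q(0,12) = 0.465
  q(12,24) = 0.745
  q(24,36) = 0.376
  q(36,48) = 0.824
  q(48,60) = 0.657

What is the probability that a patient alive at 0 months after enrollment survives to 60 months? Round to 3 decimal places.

P(survive 0→60) = (1 − 0.465) × (1 − 0.745) × (1 − 0.376) × (1 − 0.824) × (1 − 0.657).
= 0.535 × 0.255 × 0.624 × 0.176 × 0.343 = 0.005139.

0.005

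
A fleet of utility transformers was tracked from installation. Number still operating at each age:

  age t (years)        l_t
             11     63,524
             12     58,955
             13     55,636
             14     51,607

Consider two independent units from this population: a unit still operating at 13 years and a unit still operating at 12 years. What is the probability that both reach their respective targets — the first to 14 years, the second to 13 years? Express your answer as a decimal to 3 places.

p₁ = l_14/l_13 = 51,607/55,636 = 0.927583; p₂ = l_13/l_12 = 55,636/58,955 = 0.943703.
P(both) = p₁ × p₂ = 0.927583 × 0.943703 = 0.875363.

0.875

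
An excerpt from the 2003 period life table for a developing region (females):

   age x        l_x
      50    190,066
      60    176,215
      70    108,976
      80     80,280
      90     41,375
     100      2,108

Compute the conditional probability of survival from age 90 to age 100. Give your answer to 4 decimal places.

We want 10p90 = l_100/l_90.
The conditional survival probability is l_100/l_90 = 2,108/41,375 = 0.050949.

0.0509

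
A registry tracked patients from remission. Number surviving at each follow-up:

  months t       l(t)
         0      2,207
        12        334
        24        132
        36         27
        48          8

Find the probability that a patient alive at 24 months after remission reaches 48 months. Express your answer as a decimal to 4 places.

The conditional survival probability is l(48)/l(24) = 8/132 = 0.060606.

0.0606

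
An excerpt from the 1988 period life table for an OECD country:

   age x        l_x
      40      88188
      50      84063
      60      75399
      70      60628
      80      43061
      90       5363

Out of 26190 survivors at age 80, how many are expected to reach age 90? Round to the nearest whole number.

3262

The relevant probability is 5363/43061 = 0.124544.
Expected number = 26190 × 0.124544 = 3262.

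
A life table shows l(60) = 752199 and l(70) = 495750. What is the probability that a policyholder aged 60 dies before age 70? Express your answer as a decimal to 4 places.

P(die before 70 | alive at 60) = 1 − l(70)/l(60) = 1 − 495750/752199 = (256449)/752199 = 0.340932.

0.3409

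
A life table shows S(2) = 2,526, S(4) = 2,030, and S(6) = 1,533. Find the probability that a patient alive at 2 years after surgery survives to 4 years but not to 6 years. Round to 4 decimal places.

0.1968

This is the probability of reaching 4 but not 6, conditional on being alive at 2: (S(4) − S(6)) / S(2).
= (2,030 − 1,533) / 2,526 = 497 / 2,526 = 0.196754.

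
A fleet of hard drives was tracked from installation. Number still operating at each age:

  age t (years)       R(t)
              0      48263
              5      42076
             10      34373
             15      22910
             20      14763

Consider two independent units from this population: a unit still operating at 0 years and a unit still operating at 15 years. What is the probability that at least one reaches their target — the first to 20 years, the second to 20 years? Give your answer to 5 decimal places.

0.75317

p₁ = R(20)/R(0) = 14763/48263 = 0.305886; p₂ = R(20)/R(15) = 14763/22910 = 0.644391.
P(at least one) = 1 − (1−p₁)(1−p₂) = 1 − 0.694114 × 0.355609 = 0.753167.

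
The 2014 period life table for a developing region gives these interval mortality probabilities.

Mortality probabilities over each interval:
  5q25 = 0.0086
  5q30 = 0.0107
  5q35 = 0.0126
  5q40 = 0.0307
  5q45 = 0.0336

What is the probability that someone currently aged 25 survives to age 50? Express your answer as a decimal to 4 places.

25p25 = (1 − 0.0086) × (1 − 0.0107) × (1 − 0.0126) × (1 − 0.0307) × (1 − 0.0336).
= 0.9914 × 0.9893 × 0.9874 × 0.9693 × 0.9664 = 0.907163.

0.9072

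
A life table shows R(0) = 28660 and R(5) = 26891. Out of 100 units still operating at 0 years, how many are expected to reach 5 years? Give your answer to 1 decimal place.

The relevant probability is 26891/28660 = 0.938276.
Expected number = 100 × 0.938276 = 93.8.

93.8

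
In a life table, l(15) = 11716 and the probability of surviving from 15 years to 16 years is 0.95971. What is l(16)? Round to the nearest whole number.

l(16) = l(15) × p = 11716 × 0.95971 = 11244.

11244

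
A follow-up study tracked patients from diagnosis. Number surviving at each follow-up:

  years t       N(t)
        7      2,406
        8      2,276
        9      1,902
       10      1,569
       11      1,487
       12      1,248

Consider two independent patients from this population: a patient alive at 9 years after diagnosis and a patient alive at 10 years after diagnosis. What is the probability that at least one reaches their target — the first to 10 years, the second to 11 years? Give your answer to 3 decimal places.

0.991

p₁ = N(10)/N(9) = 1,569/1,902 = 0.824921; p₂ = N(11)/N(10) = 1,487/1,569 = 0.947737.
P(at least one) = 1 − (1−p₁)(1−p₂) = 1 − 0.175079 × 0.052263 = 0.990850.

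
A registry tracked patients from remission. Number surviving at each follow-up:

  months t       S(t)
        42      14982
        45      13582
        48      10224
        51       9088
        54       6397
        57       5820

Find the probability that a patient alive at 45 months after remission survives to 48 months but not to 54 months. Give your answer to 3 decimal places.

This is the probability of reaching 48 but not 54, conditional on being alive at 45: (S(48) − S(54)) / S(45).
= (10224 − 6397) / 13582 = 3827 / 13582 = 0.281770.

0.282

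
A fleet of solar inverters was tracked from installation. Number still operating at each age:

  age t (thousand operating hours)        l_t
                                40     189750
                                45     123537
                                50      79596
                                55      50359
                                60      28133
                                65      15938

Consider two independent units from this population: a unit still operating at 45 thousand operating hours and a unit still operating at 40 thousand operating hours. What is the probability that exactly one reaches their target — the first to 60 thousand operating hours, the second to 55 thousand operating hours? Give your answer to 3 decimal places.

0.372

p₁ = l_60/l_45 = 28133/123537 = 0.227729; p₂ = l_55/l_40 = 50359/189750 = 0.265397.
P(exactly one) = p₁(1−p₂) + (1−p₁)p₂ = 0.167290 + 0.204958 = 0.372249.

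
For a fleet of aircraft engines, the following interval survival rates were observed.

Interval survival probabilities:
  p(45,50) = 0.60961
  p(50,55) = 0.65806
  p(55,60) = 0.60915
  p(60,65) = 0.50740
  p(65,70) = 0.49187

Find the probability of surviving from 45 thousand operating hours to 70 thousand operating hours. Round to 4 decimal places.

Survival from 45 to 70 is the product of surviving each interval: 0.60961 × 0.65806 × 0.60915 × 0.50740 × 0.49187.
= 0.060988.

0.0610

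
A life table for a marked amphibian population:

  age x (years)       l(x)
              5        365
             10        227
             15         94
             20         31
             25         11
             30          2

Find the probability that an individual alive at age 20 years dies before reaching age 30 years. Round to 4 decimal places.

0.9355

P(die before 30 | alive at 20) = 1 − l(30)/l(20) = 1 − 2/31 = (29)/31 = 0.935484.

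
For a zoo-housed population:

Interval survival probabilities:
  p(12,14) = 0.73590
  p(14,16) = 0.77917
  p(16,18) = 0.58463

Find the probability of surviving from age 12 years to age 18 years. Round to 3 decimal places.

0.335

P(survive 12→18) = 0.73590 × 0.77917 × 0.58463.
= 0.335222.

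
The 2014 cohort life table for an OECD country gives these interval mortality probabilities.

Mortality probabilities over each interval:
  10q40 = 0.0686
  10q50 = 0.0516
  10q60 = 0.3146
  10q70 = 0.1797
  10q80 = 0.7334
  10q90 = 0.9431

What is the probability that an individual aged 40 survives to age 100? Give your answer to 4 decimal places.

0.0075

The overall survival probability is (1 − 0.0686) × (1 − 0.0516) × (1 − 0.3146) × (1 − 0.1797) × (1 − 0.7334) × (1 − 0.9431).
= 0.9314 × 0.9484 × 0.6854 × 0.8203 × 0.2666 × 0.0569 = 0.007534.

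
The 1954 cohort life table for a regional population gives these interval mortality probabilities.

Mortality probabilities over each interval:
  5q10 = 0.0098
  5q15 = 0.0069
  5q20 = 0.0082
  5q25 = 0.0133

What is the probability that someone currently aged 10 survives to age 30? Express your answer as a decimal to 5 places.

0.96233

The overall survival probability is (1 − 0.0098) × (1 − 0.0069) × (1 − 0.0082) × (1 − 0.0133).
= 0.9902 × 0.9931 × 0.9918 × 0.9867 = 0.962332.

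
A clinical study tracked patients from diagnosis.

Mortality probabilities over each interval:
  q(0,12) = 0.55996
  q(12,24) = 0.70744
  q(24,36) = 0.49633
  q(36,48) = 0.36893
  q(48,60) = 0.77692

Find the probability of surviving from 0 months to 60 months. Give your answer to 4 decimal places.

The overall survival probability is (1 − 0.55996) × (1 − 0.70744) × (1 − 0.49633) × (1 − 0.36893) × (1 − 0.77692).
= 0.44004 × 0.29256 × 0.50367 × 0.63107 × 0.22308 = 0.009128.

0.0091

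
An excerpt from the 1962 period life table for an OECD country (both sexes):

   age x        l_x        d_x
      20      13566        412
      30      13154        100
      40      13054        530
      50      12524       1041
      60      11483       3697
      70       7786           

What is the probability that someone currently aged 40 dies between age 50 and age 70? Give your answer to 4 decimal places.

This is the probability of reaching 50 but not 70, conditional on being alive at 40: (l_50 − l_70) / l_40.
= (12524 − 7786) / 13054 = 4738 / 13054 = 0.362954.

0.3630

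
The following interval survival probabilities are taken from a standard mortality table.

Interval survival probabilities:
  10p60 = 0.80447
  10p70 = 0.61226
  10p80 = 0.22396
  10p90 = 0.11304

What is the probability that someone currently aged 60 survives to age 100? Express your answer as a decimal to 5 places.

0.01247

The overall survival probability is 0.80447 × 0.61226 × 0.22396 × 0.11304.
= 0.012469.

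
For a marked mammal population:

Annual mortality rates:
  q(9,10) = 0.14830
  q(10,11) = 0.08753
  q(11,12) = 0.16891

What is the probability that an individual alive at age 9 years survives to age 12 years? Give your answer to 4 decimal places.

P(survive 9→12) = (1 − 0.14830) × (1 − 0.08753) × (1 − 0.16891).
= 0.85170 × 0.91247 × 0.83109 = 0.645882.

0.6459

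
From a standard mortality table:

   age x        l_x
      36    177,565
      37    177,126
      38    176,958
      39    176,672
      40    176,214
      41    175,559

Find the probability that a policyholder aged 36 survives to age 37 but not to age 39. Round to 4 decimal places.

This is the probability of reaching 37 but not 39, conditional on being alive at 36: (l_37 − l_39) / l_36.
= (177,126 − 176,672) / 177,565 = 454 / 177,565 = 0.002557.

0.0026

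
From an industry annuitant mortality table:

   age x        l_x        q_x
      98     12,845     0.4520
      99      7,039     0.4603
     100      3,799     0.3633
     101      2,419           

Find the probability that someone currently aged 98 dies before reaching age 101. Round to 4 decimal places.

P(die before 101 | alive at 98) = 1 − l_101/l_98 = 1 − 2,419/12,845 = (10,426)/12,845 = 0.811678.

0.8117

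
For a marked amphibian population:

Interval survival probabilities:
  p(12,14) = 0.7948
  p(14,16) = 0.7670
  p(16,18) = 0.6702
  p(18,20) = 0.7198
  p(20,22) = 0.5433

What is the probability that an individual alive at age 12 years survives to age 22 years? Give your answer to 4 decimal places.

The overall survival probability is 0.7948 × 0.7670 × 0.6702 × 0.7198 × 0.5433.
= 0.159775.

0.1598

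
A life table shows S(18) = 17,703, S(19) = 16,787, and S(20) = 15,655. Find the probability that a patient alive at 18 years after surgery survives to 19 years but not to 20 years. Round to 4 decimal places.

This is the probability of reaching 19 but not 20, conditional on being alive at 18: (S(19) − S(20)) / S(18).
= (16,787 − 15,655) / 17,703 = 1,132 / 17,703 = 0.063944.

0.0639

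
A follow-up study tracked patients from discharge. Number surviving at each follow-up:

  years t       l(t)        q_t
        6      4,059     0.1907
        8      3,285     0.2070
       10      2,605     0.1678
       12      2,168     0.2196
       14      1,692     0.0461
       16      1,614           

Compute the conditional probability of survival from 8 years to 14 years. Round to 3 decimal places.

0.515

The conditional survival probability is l(14)/l(8) = 1,692/3,285 = 0.515068.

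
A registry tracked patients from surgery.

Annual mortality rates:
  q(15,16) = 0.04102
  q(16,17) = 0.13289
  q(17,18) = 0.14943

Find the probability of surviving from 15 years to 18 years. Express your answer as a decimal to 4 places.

Survival from 15 to 18 is the product of surviving each interval: (1 − 0.04102) × (1 − 0.13289) × (1 − 0.14943).
= 0.95898 × 0.86711 × 0.85057 = 0.707284.

0.7073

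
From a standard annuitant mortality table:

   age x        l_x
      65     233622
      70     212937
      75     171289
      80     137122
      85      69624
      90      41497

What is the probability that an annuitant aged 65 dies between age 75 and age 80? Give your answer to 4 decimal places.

We want 10|5q65 = (l_75 − l_80)/l_65.
This is the probability of reaching 75 but not 80, conditional on being alive at 65: (l_75 − l_80) / l_65.
= (171289 − 137122) / 233622 = 34167 / 233622 = 0.146249.

0.1462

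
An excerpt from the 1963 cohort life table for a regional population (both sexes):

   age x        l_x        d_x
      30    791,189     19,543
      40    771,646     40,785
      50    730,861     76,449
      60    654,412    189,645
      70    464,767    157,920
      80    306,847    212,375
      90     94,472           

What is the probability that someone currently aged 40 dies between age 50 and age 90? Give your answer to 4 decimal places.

This is the probability of reaching 50 but not 90, conditional on being alive at 40: (l_50 − l_90) / l_40.
= (730,861 − 94,472) / 771,646 = 636,389 / 771,646 = 0.824716.

0.8247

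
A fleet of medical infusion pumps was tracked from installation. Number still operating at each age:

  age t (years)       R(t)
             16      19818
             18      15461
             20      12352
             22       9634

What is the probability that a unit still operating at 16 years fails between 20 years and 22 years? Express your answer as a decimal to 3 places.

This is the probability of reaching 20 but not 22, conditional on being operational at 16: (R(20) − R(22)) / R(16).
= (12352 − 9634) / 19818 = 2718 / 19818 = 0.137148.

0.137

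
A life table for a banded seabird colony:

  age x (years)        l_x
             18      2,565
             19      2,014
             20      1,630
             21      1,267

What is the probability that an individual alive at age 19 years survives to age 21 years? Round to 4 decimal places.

The conditional survival probability is l_21/l_19 = 1,267/2,014 = 0.629096.

0.6291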